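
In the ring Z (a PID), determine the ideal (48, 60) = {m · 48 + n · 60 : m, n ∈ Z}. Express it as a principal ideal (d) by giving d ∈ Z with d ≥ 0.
In the PID Z, (a, b) is generated by gcd(a, b). Compute gcd(60, 48) with the extended Euclidean algorithm, tracking rows (r, s, t) with s·60 + t·48 = r:
  row A: (60, 1, 0)   [1·60 + 0·48 = 60]
  row B: (48, 0, 1)   [0·60 + 1·48 = 48]
  60 = 1·48 + 12   → row C = row A − 1·row B = (12, 1, −1)   [check: 1·60 − 1·48 = 12]
  48 = 4·12 + 0   → remainder 0, stop. gcd = 12 (last nonzero row C).
So gcd(48, 60) = 12, with Bézout identity 1·60 − 1·48 = 12. Containment (⊇): the Bézout identity exhibits 12 as an element of (48, 60), giving (12) ⊆ (48, 60). Containment (⊆): since 12 | 48 and 12 | 60 (48 = 12·4, 60 = 12·5), every Z-linear combination of 48 and 60 is divisible by 12, so (48, 60) ⊆ (12). Therefore (48, 60) = (12), d = 12.

Final answer: (48, 60) = (12); d = 12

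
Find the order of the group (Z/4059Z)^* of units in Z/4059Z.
(Z/4059Z)^* consists of the classes a with gcd(a, 4059) = 1, so its order is φ(4059). φ is multiplicative, with φ(p^e) = p^e − p^(e−1). Factorise 4059 = 3^2 · 11 · 41. Then
  φ(4059) = (3^2 − 3^1) · (11 − 1) · (41 − 1) = 6 · 10 · 40 = 2400.
Thus |(Z/4059Z)^*| = 2400.

Final answer: |(Z/4059Z)^*| = 2400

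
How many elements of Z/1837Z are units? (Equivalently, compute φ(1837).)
An element a ∈ Z/1837Z is a unit iff gcd(a, 1837) = 1, so the number of units is φ(1837). φ is multiplicative, with φ(p^e) = p^e − p^(e−1). Factorise 1837 = 11 · 167. Then
  φ(1837) = (11 − 1) · (167 − 1) = 10 · 166 = 1660.

Final answer: Z/1837Z has φ(1837) = 1660 units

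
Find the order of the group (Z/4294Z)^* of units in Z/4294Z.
|(Z/4294Z)^*| = 2016

(Z/4294Z)^* consists of the classes a with gcd(a, 4294) = 1, so its order is φ(4294). φ is multiplicative, with φ(p^e) = p^e − p^(e−1). Factorise 4294 = 2 · 19 · 113. Then
  φ(4294) = (2 − 1) · (19 − 1) · (113 − 1) = 1 · 18 · 112 = 2016.
Thus |(Z/4294Z)^*| = 2016.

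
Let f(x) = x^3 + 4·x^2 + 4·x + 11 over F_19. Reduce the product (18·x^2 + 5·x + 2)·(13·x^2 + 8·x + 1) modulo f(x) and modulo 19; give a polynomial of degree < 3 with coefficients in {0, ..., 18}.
Multiply as integer polynomials: a · b = 234·x^4 + 209·x^3 + 84·x^2 + 21·x + 2. Reducing coefficients mod 19: a · b ≡ 6·x^4 + 8·x^2 + 2·x + 2. Now divide by f(x) = x^3 + 4·x^2 + 4·x + 11 in F_19[x], eliminating the leading term at each step:
  leading term 6·x^4: subtract (6·x)·f(x) = 6·x^4 + 5·x^3 + 5·x^2 + 9·x, leaving 14·x^3 + 3·x^2 + 12·x + 2 (coefficients mod 19)
  leading term 14·x^3: subtract (14)·f(x) = 14·x^3 + 18·x^2 + 18·x + 2, leaving 4·x^2 + 13·x (coefficients mod 19)
The degree is now < 3, so this is the remainder. Hence a · b ≡ 4·x^2 + 13·x in F_19[x]/(f).

Final answer: a · b ≡ 4·x^2 + 13·x (mod f(x))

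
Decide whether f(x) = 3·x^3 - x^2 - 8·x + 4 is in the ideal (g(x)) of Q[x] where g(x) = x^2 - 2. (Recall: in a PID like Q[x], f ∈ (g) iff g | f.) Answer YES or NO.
In Q[x] the ideal (g) consists of all multiples of g, so f ∈ (g) iff g | f, i.e. iff the remainder of f on division by g is 0. Divide f by g (g is monic, so eliminate the leading term of the running remainder at each step):
  leading term 3·x^3: subtract (3·x)·g(x) = 3·x^3 - 6·x, leaving -x^2 - 2·x + 4
  leading term -x^2: subtract (-1)·g(x) = 2 - x^2, leaving 2 - 2·x
The remainder r(x) = 2 - 2·x ≠ 0 (and deg r < deg g), so g ∤ f, i.e. f ∉ (g).

Final answer: NO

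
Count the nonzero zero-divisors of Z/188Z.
In Z/188Z each nonzero element is either a unit (gcd with 188 is 1) or a zero-divisor (gcd > 1). The number of units is φ(188): factorise 188 = 2^2 · 47, so φ(188) = (2^2 − 2^1) · (47 − 1) = 2 · 46 = 92. The nonzero elements number 188 − 1 = 187. Hence the nonzero zero-divisors number 187 − 92 = 95.

Final answer: Z/188Z has 95 nonzero zero-divisors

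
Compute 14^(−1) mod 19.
14^(−1) ≡ 15 (mod 19)

Apply the extended Euclidean algorithm to (19, 14), tracking rows (r, s, t) with s·19 + t·14 = r. Each division r_prev = q·r_cur + r_new produces the new row as (previous row) − q·(current row):
  row A: (19, 1, 0)   [1·19 + 0·14 = 19]
  row B: (14, 0, 1)   [0·19 + 1·14 = 14]
  19 = 1·14 + 5   → row C = row A − 1·row B = (5, 1, −1)   [check: 1·19 − 1·14 = 5]
  14 = 2·5 + 4   → row D = row B − 2·row C = (4, −2, 3)   [check: −2·19 + 3·14 = 4]
  5 = 1·4 + 1   → row E = row C − 1·row D = (1, 3, −4)   [check: 3·19 − 4·14 = 1]
  4 = 4·1 + 0   → remainder 0, stop. gcd = 1 (last nonzero row E).
The gcd is 1, so 14 is invertible mod 19. The last nonzero row gives 3·19 − 4·14 = 1, so t = −4. So 14^(−1) ≡ −4 ≡ 15 (mod 19). Verify: 14 · 15 = 210 ≡ 1 (mod 19). ✓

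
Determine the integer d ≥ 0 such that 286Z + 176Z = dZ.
In the PID Z, (a, b) is generated by gcd(a, b). Compute gcd(286, 176) with the extended Euclidean algorithm, tracking rows (r, s, t) with s·286 + t·176 = r:
  row A: (286, 1, 0)   [1·286 + 0·176 = 286]
  row B: (176, 0, 1)   [0·286 + 1·176 = 176]
  286 = 1·176 + 110   → row C = row A − 1·row B = (110, 1, −1)   [check: 1·286 − 1·176 = 110]
  176 = 1·110 + 66   → row D = row B − 1·row C = (66, −1, 2)   [check: −1·286 + 2·176 = 66]
  110 = 1·66 + 44   → row E = row C − 1·row D = (44, 2, −3)   [check: 2·286 − 3·176 = 44]
  66 = 1·44 + 22   → row F = row D − 1·row E = (22, −3, 5)   [check: −3·286 + 5·176 = 22]
  44 = 2·22 + 0   → remainder 0, stop. gcd = 22 (last nonzero row F).
So gcd(286, 176) = 22, with Bézout identity −3·286 + 5·176 = 22. Containment (⊇): the Bézout identity exhibits 22 as an element of (286, 176), giving (22) ⊆ (286, 176). Containment (⊆): since 22 | 286 and 22 | 176 (286 = 22·13, 176 = 22·8), every Z-linear combination of 286 and 176 is divisible by 22, so (286, 176) ⊆ (22). Therefore (286, 176) = (22), d = 22.

Final answer: (286, 176) = (22); d = 22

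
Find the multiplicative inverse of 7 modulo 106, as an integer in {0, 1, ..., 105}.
Apply the extended Euclidean algorithm to (106, 7), tracking rows (r, s, t) with s·106 + t·7 = r. Each division r_prev = q·r_cur + r_new produces the new row as (previous row) − q·(current row):
  row A: (106, 1, 0)   [1·106 + 0·7 = 106]
  row B: (7, 0, 1)   [0·106 + 1·7 = 7]
  106 = 15·7 + 1   → row C = row A − 15·row B = (1, 1, −15)   [check: 1·106 − 15·7 = 1]
  7 = 7·1 + 0   → remainder 0, stop. gcd = 1 (last nonzero row C).
The gcd is 1, so 7 is invertible mod 106. The last nonzero row gives 1·106 − 15·7 = 1, so t = −15. So 7^(−1) ≡ −15 ≡ 91 (mod 106). Verify: 7 · 91 = 637 ≡ 1 (mod 106). ✓

Final answer: 7^(−1) ≡ 91 (mod 106)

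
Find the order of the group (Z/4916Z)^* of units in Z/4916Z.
|(Z/4916Z)^*| = 2456

(Z/4916Z)^* consists of the classes a with gcd(a, 4916) = 1, so its order is φ(4916). φ is multiplicative, with φ(p^e) = p^e − p^(e−1). Factorise 4916 = 2^2 · 1229. Then
  φ(4916) = (2^2 − 2^1) · (1229 − 1) = 2 · 1228 = 2456.
Thus |(Z/4916Z)^*| = 2456.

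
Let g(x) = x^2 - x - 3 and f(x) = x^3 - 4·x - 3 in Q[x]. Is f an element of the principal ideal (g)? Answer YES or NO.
YES

In Q[x] the ideal (g) consists of all multiples of g, so f ∈ (g) iff g | f, i.e. iff the remainder of f on division by g is 0. Divide f by g (g is monic, so eliminate the leading term of the running remainder at each step):
  leading term x^3: subtract (x)·g(x) = x^3 - x^2 - 3·x, leaving x^2 - x - 3
  leading term x^2: subtract (1)·g(x) = x^2 - x - 3, leaving 0
The remainder is 0, so f(x) = g(x) · h(x) with h(x) = x + 1. Hence g | f, i.e. f ∈ (g).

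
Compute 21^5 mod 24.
21

Use repeated squaring. Binary(5) = 101. Walk through the bits of the exponent 5 left-to-right: at each bit after the leading one, square the running value, then multiply by 21 if the bit is 1 (always reducing mod 24):
  bit 1 = 1 (leading): start with 21.
  bit 2 = 0: square 21^2 = 441 ≡ 9 (mod 24).
  bit 3 = 1: square 9^2 = 81 ≡ 9; bit is 1, so multiply 9·21 = 189 ≡ 21 (mod 24).
Final value: 21^5 ≡ 21 (mod 24).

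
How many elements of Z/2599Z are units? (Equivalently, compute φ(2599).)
Z/2599Z has φ(2599) = 2464 units

An element a ∈ Z/2599Z is a unit iff gcd(a, 2599) = 1, so the number of units is φ(2599). φ is multiplicative, with φ(p^e) = p^e − p^(e−1). Factorise 2599 = 23 · 113. Then
  φ(2599) = (23 − 1) · (113 − 1) = 22 · 112 = 2464.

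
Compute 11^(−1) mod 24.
Apply the extended Euclidean algorithm to (24, 11), tracking rows (r, s, t) with s·24 + t·11 = r. Each division r_prev = q·r_cur + r_new produces the new row as (previous row) − q·(current row):
  row A: (24, 1, 0)   [1·24 + 0·11 = 24]
  row B: (11, 0, 1)   [0·24 + 1·11 = 11]
  24 = 2·11 + 2   → row C = row A − 2·row B = (2, 1, −2)   [check: 1·24 − 2·11 = 2]
  11 = 5·2 + 1   → row D = row B − 5·row C = (1, −5, 11)   [check: −5·24 + 11·11 = 1]
  2 = 2·1 + 0   → remainder 0, stop. gcd = 1 (last nonzero row D).
The gcd is 1, so 11 is invertible mod 24. The last nonzero row gives −5·24 + 11·11 = 1, so t = 11. So 11^(−1) ≡ 11 (mod 24). Verify: 11 · 11 = 121 ≡ 1 (mod 24). ✓

Final answer: 11^(−1) ≡ 11 (mod 24)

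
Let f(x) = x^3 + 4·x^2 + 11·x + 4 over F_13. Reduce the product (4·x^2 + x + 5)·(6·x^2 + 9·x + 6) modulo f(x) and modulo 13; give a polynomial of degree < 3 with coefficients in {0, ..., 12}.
Multiply as integer polynomials: a · b = 24·x^4 + 42·x^3 + 63·x^2 + 51·x + 30. Reducing coefficients mod 13: a · b ≡ 11·x^4 + 3·x^3 + 11·x^2 + 12·x + 4. Now divide by f(x) = x^3 + 4·x^2 + 11·x + 4 in F_13[x], eliminating the leading term at each step:
  leading term 11·x^4: subtract (11·x)·f(x) = 11·x^4 + 5·x^3 + 4·x^2 + 5·x, leaving 11·x^3 + 7·x^2 + 7·x + 4 (coefficients mod 13)
  leading term 11·x^3: subtract (11)·f(x) = 11·x^3 + 5·x^2 + 4·x + 5, leaving 2·x^2 + 3·x + 12 (coefficients mod 13)
The degree is now < 3, so this is the remainder. Hence a · b ≡ 2·x^2 + 3·x + 12 in F_13[x]/(f).

Final answer: a · b ≡ 2·x^2 + 3·x + 12 (mod f(x))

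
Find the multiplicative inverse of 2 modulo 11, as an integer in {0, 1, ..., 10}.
2^(−1) ≡ 6 (mod 11)

Apply the extended Euclidean algorithm to (11, 2), tracking rows (r, s, t) with s·11 + t·2 = r. Each division r_prev = q·r_cur + r_new produces the new row as (previous row) − q·(current row):
  row A: (11, 1, 0)   [1·11 + 0·2 = 11]
  row B: (2, 0, 1)   [0·11 + 1·2 = 2]
  11 = 5·2 + 1   → row C = row A − 5·row B = (1, 1, −5)   [check: 1·11 − 5·2 = 1]
  2 = 2·1 + 0   → remainder 0, stop. gcd = 1 (last nonzero row C).
The gcd is 1, so 2 is invertible mod 11. The last nonzero row gives 1·11 − 5·2 = 1, so t = −5. So 2^(−1) ≡ −5 ≡ 6 (mod 11). Verify: 2 · 6 = 12 ≡ 1 (mod 11). ✓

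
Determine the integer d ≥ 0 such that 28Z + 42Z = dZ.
(28, 42) = (14); d = 14

In the PID Z, (a, b) is generated by gcd(a, b). Compute gcd(42, 28) with the extended Euclidean algorithm, tracking rows (r, s, t) with s·42 + t·28 = r:
  row A: (42, 1, 0)   [1·42 + 0·28 = 42]
  row B: (28, 0, 1)   [0·42 + 1·28 = 28]
  42 = 1·28 + 14   → row C = row A − 1·row B = (14, 1, −1)   [check: 1·42 − 1·28 = 14]
  28 = 2·14 + 0   → remainder 0, stop. gcd = 14 (last nonzero row C).
So gcd(28, 42) = 14, with Bézout identity 1·42 − 1·28 = 14. Containment (⊇): the Bézout identity exhibits 14 as an element of (28, 42), giving (14) ⊆ (28, 42). Containment (⊆): since 14 | 28 and 14 | 42 (28 = 14·2, 42 = 14·3), every Z-linear combination of 28 and 42 is divisible by 14, so (28, 42) ⊆ (14). Therefore (28, 42) = (14), d = 14.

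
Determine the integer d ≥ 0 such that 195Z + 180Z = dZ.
In the PID Z, (a, b) is generated by gcd(a, b). Compute gcd(195, 180) with the extended Euclidean algorithm, tracking rows (r, s, t) with s·195 + t·180 = r:
  row A: (195, 1, 0)   [1·195 + 0·180 = 195]
  row B: (180, 0, 1)   [0·195 + 1·180 = 180]
  195 = 1·180 + 15   → row C = row A − 1·row B = (15, 1, −1)   [check: 1·195 − 1·180 = 15]
  180 = 12·15 + 0   → remainder 0, stop. gcd = 15 (last nonzero row C).
So gcd(195, 180) = 15, with Bézout identity 1·195 − 1·180 = 15. Containment (⊇): the Bézout identity exhibits 15 as an element of (195, 180), giving (15) ⊆ (195, 180). Containment (⊆): since 15 | 195 and 15 | 180 (195 = 15·13, 180 = 15·12), every Z-linear combination of 195 and 180 is divisible by 15, so (195, 180) ⊆ (15). Therefore (195, 180) = (15), d = 15.

Final answer: (195, 180) = (15); d = 15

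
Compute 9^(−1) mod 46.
Apply the extended Euclidean algorithm to (46, 9), tracking rows (r, s, t) with s·46 + t·9 = r. Each division r_prev = q·r_cur + r_new produces the new row as (previous row) − q·(current row):
  row A: (46, 1, 0)   [1·46 + 0·9 = 46]
  row B: (9, 0, 1)   [0·46 + 1·9 = 9]
  46 = 5·9 + 1   → row C = row A − 5·row B = (1, 1, −5)   [check: 1·46 − 5·9 = 1]
  9 = 9·1 + 0   → remainder 0, stop. gcd = 1 (last nonzero row C).
The gcd is 1, so 9 is invertible mod 46. The last nonzero row gives 1·46 − 5·9 = 1, so t = −5. So 9^(−1) ≡ −5 ≡ 41 (mod 46). Verify: 9 · 41 = 369 ≡ 1 (mod 46). ✓

Final answer: 9^(−1) ≡ 41 (mod 46)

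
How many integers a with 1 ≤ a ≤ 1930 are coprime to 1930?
768

The number of a ∈ {1, ..., 1930} with gcd(a, 1930) = 1 is by definition Euler's totient φ(1930). φ is multiplicative, with φ(p^e) = p^e − p^(e−1). Factorise 1930 = 2 · 5 · 193. Then
  φ(1930) = (2 − 1) · (5 − 1) · (193 − 1) = 1 · 4 · 192 = 768.
So there are 768 such integers.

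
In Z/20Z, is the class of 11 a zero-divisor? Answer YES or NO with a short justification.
NO

gcd(11, 20) = 1, so 11 is a unit in Z/20Z (it has a multiplicative inverse). A unit cannot be a zero-divisor: if 11·b ≡ 0 then multiplying both sides by 11^(−1) gives b ≡ 0. So 11 is not a zero-divisor.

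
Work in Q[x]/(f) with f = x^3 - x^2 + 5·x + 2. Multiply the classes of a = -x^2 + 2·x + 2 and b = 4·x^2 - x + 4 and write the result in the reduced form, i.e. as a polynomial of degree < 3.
First multiply in Q[x] without reducing: a · b = -4·x^4 + 9·x^3 + 2·x^2 + 6·x + 8. Now divide by f(x) = x^3 - x^2 + 5·x + 2, eliminating the leading term at each step:
  leading term -4·x^4: subtract (-4·x)·f(x) = -4·x^4 + 4·x^3 - 20·x^2 - 8·x, leaving 5·x^3 + 22·x^2 + 14·x + 8
  leading term 5·x^3: subtract (5)·f(x) = 5·x^3 - 5·x^2 + 25·x + 10, leaving 27·x^2 - 11·x - 2
The degree is now < 3, so this is the remainder. Hence a · b ≡ 27·x^2 - 11·x - 2 in Q[x]/(f).

Final answer: a · b ≡ 27·x^2 - 11·x - 2 (mod f(x))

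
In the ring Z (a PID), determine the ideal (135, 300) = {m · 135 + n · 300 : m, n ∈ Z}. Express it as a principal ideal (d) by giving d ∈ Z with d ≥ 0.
In the PID Z, (a, b) is generated by gcd(a, b). Compute gcd(300, 135) with the extended Euclidean algorithm, tracking rows (r, s, t) with s·300 + t·135 = r:
  row A: (300, 1, 0)   [1·300 + 0·135 = 300]
  row B: (135, 0, 1)   [0·300 + 1·135 = 135]
  300 = 2·135 + 30   → row C = row A − 2·row B = (30, 1, −2)   [check: 1·300 − 2·135 = 30]
  135 = 4·30 + 15   → row D = row B − 4·row C = (15, −4, 9)   [check: −4·300 + 9·135 = 15]
  30 = 2·15 + 0   → remainder 0, stop. gcd = 15 (last nonzero row D).
So gcd(135, 300) = 15, with Bézout identity −4·300 + 9·135 = 15. Containment (⊇): the Bézout identity exhibits 15 as an element of (135, 300), giving (15) ⊆ (135, 300). Containment (⊆): since 15 | 135 and 15 | 300 (135 = 15·9, 300 = 15·20), every Z-linear combination of 135 and 300 is divisible by 15, so (135, 300) ⊆ (15). Therefore (135, 300) = (15), d = 15.

Final answer: (135, 300) = (15); d = 15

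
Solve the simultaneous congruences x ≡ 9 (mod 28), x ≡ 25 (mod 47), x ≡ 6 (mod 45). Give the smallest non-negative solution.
The moduli 28, 47, 45 are pairwise coprime, so by the CRT there is a unique solution mod 28·47·45 = 59220.
Solve by successive substitution. Start with x ≡ 9 (mod 28).
  Combine with x ≡ 25 (mod 47): write x = 9 + 28·t and require 9 + 28·t ≡ 25 (mod 47), i.e. 28·t ≡ 25 − 9 ≡ 16 (mod 47). Since 28^(−1) ≡ 42 (mod 47), t ≡ 42·16 ≡ 14 (mod 47). So x ≡ 9 + 28·14 = 401 (mod 1316).
  Combine with x ≡ 6 (mod 45): write x = 401 + 1316·t and require 401 + 1316·t ≡ 6 (mod 45), i.e. 1316·t ≡ 6 − 401 ≡ 10 (mod 45). Since 1316^(−1) ≡ 41 (mod 45) (1316 ≡ 11 (mod 45)), t ≡ 41·10 ≡ 5 (mod 45). So x ≡ 401 + 1316·5 = 6981 (mod 59220).
Unique solution in [0, 59220): x = 6981.

Final answer: x ≡ 6981 (mod 59220); the representative in [0, 59220) is 6981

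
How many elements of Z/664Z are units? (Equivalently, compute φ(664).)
An element a ∈ Z/664Z is a unit iff gcd(a, 664) = 1, so the number of units is φ(664). φ is multiplicative, with φ(p^e) = p^e − p^(e−1). Factorise 664 = 2^3 · 83. Then
  φ(664) = (2^3 − 2^2) · (83 − 1) = 4 · 82 = 328.

Final answer: Z/664Z has φ(664) = 328 units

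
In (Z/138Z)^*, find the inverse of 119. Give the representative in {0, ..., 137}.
Apply the extended Euclidean algorithm to (138, 119), tracking rows (r, s, t) with s·138 + t·119 = r. Each division r_prev = q·r_cur + r_new produces the new row as (previous row) − q·(current row):
  row A: (138, 1, 0)   [1·138 + 0·119 = 138]
  row B: (119, 0, 1)   [0·138 + 1·119 = 119]
  138 = 1·119 + 19   → row C = row A − 1·row B = (19, 1, −1)   [check: 1·138 − 1·119 = 19]
  119 = 6·19 + 5   → row D = row B − 6·row C = (5, −6, 7)   [check: −6·138 + 7·119 = 5]
  19 = 3·5 + 4   → row E = row C − 3·row D = (4, 19, −22)   [check: 19·138 − 22·119 = 4]
  5 = 1·4 + 1   → row F = row D − 1·row E = (1, −25, 29)   [check: −25·138 + 29·119 = 1]
  4 = 4·1 + 0   → remainder 0, stop. gcd = 1 (last nonzero row F).
The gcd is 1, so 119 is invertible mod 138. The last nonzero row gives −25·138 + 29·119 = 1, so t = 29. So 119^(−1) ≡ 29 (mod 138). Verify: 119 · 29 = 3451 ≡ 1 (mod 138). ✓

Final answer: 119^(−1) ≡ 29 (mod 138)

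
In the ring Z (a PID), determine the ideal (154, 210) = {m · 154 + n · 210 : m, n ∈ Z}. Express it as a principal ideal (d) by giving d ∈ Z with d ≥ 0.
(154, 210) = (14); d = 14

In the PID Z, (a, b) is generated by gcd(a, b). Compute gcd(210, 154) with the extended Euclidean algorithm, tracking rows (r, s, t) with s·210 + t·154 = r:
  row A: (210, 1, 0)   [1·210 + 0·154 = 210]
  row B: (154, 0, 1)   [0·210 + 1·154 = 154]
  210 = 1·154 + 56   → row C = row A − 1·row B = (56, 1, −1)   [check: 1·210 − 1·154 = 56]
  154 = 2·56 + 42   → row D = row B − 2·row C = (42, −2, 3)   [check: −2·210 + 3·154 = 42]
  56 = 1·42 + 14   → row E = row C − 1·row D = (14, 3, −4)   [check: 3·210 − 4·154 = 14]
  42 = 3·14 + 0   → remainder 0, stop. gcd = 14 (last nonzero row E).
So gcd(154, 210) = 14, with Bézout identity 3·210 − 4·154 = 14. Containment (⊇): the Bézout identity exhibits 14 as an element of (154, 210), giving (14) ⊆ (154, 210). Containment (⊆): since 14 | 154 and 14 | 210 (154 = 14·11, 210 = 14·15), every Z-linear combination of 154 and 210 is divisible by 14, so (154, 210) ⊆ (14). Therefore (154, 210) = (14), d = 14.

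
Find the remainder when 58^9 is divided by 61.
Use repeated squaring. Binary(9) = 1001. Walk through the bits of the exponent 9 left-to-right: at each bit after the leading one, square the running value, then multiply by 58 if the bit is 1 (always reducing mod 61):
  bit 1 = 1 (leading): start with 58.
  bit 2 = 0: square 58^2 = 3364 ≡ 9 (mod 61).
  bit 3 = 0: square 9^2 = 81 ≡ 20 (mod 61).
  bit 4 = 1: square 20^2 = 400 ≡ 34; bit is 1, so multiply 34·58 = 1972 ≡ 20 (mod 61).
Final value: 58^9 ≡ 20 (mod 61).

Final answer: 20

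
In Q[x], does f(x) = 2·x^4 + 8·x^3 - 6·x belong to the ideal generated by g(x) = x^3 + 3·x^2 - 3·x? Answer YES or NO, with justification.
YES

In Q[x] the ideal (g) consists of all multiples of g, so f ∈ (g) iff g | f, i.e. iff the remainder of f on division by g is 0. Divide f by g (g is monic, so eliminate the leading term of the running remainder at each step):
  leading term 2·x^4: subtract (2·x)·g(x) = 2·x^4 + 6·x^3 - 6·x^2, leaving 2·x^3 + 6·x^2 - 6·x
  leading term 2·x^3: subtract (2)·g(x) = 2·x^3 + 6·x^2 - 6·x, leaving 0
The remainder is 0, so f(x) = g(x) · h(x) with h(x) = 2·x + 2. Hence g | f, i.e. f ∈ (g).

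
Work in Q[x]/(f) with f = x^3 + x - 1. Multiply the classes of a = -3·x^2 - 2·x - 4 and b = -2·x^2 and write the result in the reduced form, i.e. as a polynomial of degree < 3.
First multiply in Q[x] without reducing: a · b = 6·x^4 + 4·x^3 + 8·x^2. Now divide by f(x) = x^3 + x - 1, eliminating the leading term at each step:
  leading term 6·x^4: subtract (6·x)·f(x) = 6·x^4 + 6·x^2 - 6·x, leaving 4·x^3 + 2·x^2 + 6·x
  leading term 4·x^3: subtract (4)·f(x) = 4·x^3 + 4·x - 4, leaving 2·x^2 + 2·x + 4
The degree is now < 3, so this is the remainder. Hence a · b ≡ 2·x^2 + 2·x + 4 in Q[x]/(f).

Final answer: a · b ≡ 2·x^2 + 2·x + 4 (mod f(x))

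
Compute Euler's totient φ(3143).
φ is multiplicative, with φ(p^e) = p^e − p^(e−1). Factorise 3143 = 7 · 449. Then
  φ(3143) = (7 − 1) · (449 − 1) = 6 · 448 = 2688.

Final answer: φ(3143) = 2688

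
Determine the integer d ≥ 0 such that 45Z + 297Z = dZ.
In the PID Z, (a, b) is generated by gcd(a, b). Compute gcd(297, 45) with the extended Euclidean algorithm, tracking rows (r, s, t) with s·297 + t·45 = r:
  row A: (297, 1, 0)   [1·297 + 0·45 = 297]
  row B: (45, 0, 1)   [0·297 + 1·45 = 45]
  297 = 6·45 + 27   → row C = row A − 6·row B = (27, 1, −6)   [check: 1·297 − 6·45 = 27]
  45 = 1·27 + 18   → row D = row B − 1·row C = (18, −1, 7)   [check: −1·297 + 7·45 = 18]
  27 = 1·18 + 9   → row E = row C − 1·row D = (9, 2, −13)   [check: 2·297 − 13·45 = 9]
  18 = 2·9 + 0   → remainder 0, stop. gcd = 9 (last nonzero row E).
So gcd(45, 297) = 9, with Bézout identity 2·297 − 13·45 = 9. Containment (⊇): the Bézout identity exhibits 9 as an element of (45, 297), giving (9) ⊆ (45, 297). Containment (⊆): since 9 | 45 and 9 | 297 (45 = 9·5, 297 = 9·33), every Z-linear combination of 45 and 297 is divisible by 9, so (45, 297) ⊆ (9). Therefore (45, 297) = (9), d = 9.

Final answer: (45, 297) = (9); d = 9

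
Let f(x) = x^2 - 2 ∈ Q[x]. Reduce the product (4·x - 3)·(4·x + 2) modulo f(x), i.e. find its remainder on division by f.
First multiply in Q[x] without reducing: a · b = 16·x^2 - 4·x - 6. Now divide by f(x) = x^2 - 2, eliminating the leading term at each step:
  leading term 16·x^2: subtract (16)·f(x) = 16·x^2 - 32, leaving 26 - 4·x
The degree is now < 2, so this is the remainder. Hence a · b ≡ 26 - 4·x in Q[x]/(f).

Final answer: a · b ≡ 26 - 4·x (mod f(x))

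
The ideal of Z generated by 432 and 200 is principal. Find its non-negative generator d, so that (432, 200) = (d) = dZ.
(432, 200) = (8); d = 8

In the PID Z, (a, b) is generated by gcd(a, b). Compute gcd(432, 200) with the extended Euclidean algorithm, tracking rows (r, s, t) with s·432 + t·200 = r:
  row A: (432, 1, 0)   [1·432 + 0·200 = 432]
  row B: (200, 0, 1)   [0·432 + 1·200 = 200]
  432 = 2·200 + 32   → row C = row A − 2·row B = (32, 1, −2)   [check: 1·432 − 2·200 = 32]
  200 = 6·32 + 8   → row D = row B − 6·row C = (8, −6, 13)   [check: −6·432 + 13·200 = 8]
  32 = 4·8 + 0   → remainder 0, stop. gcd = 8 (last nonzero row D).
So gcd(432, 200) = 8, with Bézout identity −6·432 + 13·200 = 8. Containment (⊇): the Bézout identity exhibits 8 as an element of (432, 200), giving (8) ⊆ (432, 200). Containment (⊆): since 8 | 432 and 8 | 200 (432 = 8·54, 200 = 8·25), every Z-linear combination of 432 and 200 is divisible by 8, so (432, 200) ⊆ (8). Therefore (432, 200) = (8), d = 8.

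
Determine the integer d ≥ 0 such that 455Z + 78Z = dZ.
In the PID Z, (a, b) is generated by gcd(a, b). Compute gcd(455, 78) with the extended Euclidean algorithm, tracking rows (r, s, t) with s·455 + t·78 = r:
  row A: (455, 1, 0)   [1·455 + 0·78 = 455]
  row B: (78, 0, 1)   [0·455 + 1·78 = 78]
  455 = 5·78 + 65   → row C = row A − 5·row B = (65, 1, −5)   [check: 1·455 − 5·78 = 65]
  78 = 1·65 + 13   → row D = row B − 1·row C = (13, −1, 6)   [check: −1·455 + 6·78 = 13]
  65 = 5·13 + 0   → remainder 0, stop. gcd = 13 (last nonzero row D).
So gcd(455, 78) = 13, with Bézout identity −1·455 + 6·78 = 13. Containment (⊇): the Bézout identity exhibits 13 as an element of (455, 78), giving (13) ⊆ (455, 78). Containment (⊆): since 13 | 455 and 13 | 78 (455 = 13·35, 78 = 13·6), every Z-linear combination of 455 and 78 is divisible by 13, so (455, 78) ⊆ (13). Therefore (455, 78) = (13), d = 13.

Final answer: (455, 78) = (13); d = 13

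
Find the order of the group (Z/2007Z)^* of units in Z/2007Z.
(Z/2007Z)^* consists of the classes a with gcd(a, 2007) = 1, so its order is φ(2007). φ is multiplicative, with φ(p^e) = p^e − p^(e−1). Factorise 2007 = 3^2 · 223. Then
  φ(2007) = (3^2 − 3^1) · (223 − 1) = 6 · 222 = 1332.
Thus |(Z/2007Z)^*| = 1332.

Final answer: |(Z/2007Z)^*| = 1332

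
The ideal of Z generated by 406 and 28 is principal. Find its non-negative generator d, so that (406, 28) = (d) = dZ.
In the PID Z, (a, b) is generated by gcd(a, b). Compute gcd(406, 28) with the extended Euclidean algorithm, tracking rows (r, s, t) with s·406 + t·28 = r:
  row A: (406, 1, 0)   [1·406 + 0·28 = 406]
  row B: (28, 0, 1)   [0·406 + 1·28 = 28]
  406 = 14·28 + 14   → row C = row A − 14·row B = (14, 1, −14)   [check: 1·406 − 14·28 = 14]
  28 = 2·14 + 0   → remainder 0, stop. gcd = 14 (last nonzero row C).
So gcd(406, 28) = 14, with Bézout identity 1·406 − 14·28 = 14. Containment (⊇): the Bézout identity exhibits 14 as an element of (406, 28), giving (14) ⊆ (406, 28). Containment (⊆): since 14 | 406 and 14 | 28 (406 = 14·29, 28 = 14·2), every Z-linear combination of 406 and 28 is divisible by 14, so (406, 28) ⊆ (14). Therefore (406, 28) = (14), d = 14.

Final answer: (406, 28) = (14); d = 14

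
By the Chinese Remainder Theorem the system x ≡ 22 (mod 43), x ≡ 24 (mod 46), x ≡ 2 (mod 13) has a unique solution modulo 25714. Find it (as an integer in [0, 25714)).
The moduli 43, 46, 13 are pairwise coprime, so by the CRT there is a unique solution mod 43·46·13 = 25714.
Solve by successive substitution. Start with x ≡ 22 (mod 43).
  Combine with x ≡ 24 (mod 46): write x = 22 + 43·t and require 22 + 43·t ≡ 24 (mod 46), i.e. 43·t ≡ 24 − 22 ≡ 2 (mod 46). Since 43^(−1) ≡ 15 (mod 46), t ≡ 15·2 ≡ 30 (mod 46). So x ≡ 22 + 43·30 = 1312 (mod 1978).
  Combine with x ≡ 2 (mod 13): write x = 1312 + 1978·t and require 1312 + 1978·t ≡ 2 (mod 13), i.e. 1978·t ≡ 2 − 1312 ≡ 3 (mod 13). Since 1978^(−1) ≡ 7 (mod 13) (1978 ≡ 2 (mod 13)), t ≡ 7·3 ≡ 8 (mod 13). So x ≡ 1312 + 1978·8 = 17136 (mod 25714).
Unique solution in [0, 25714): x = 17136.

Final answer: x ≡ 17136 (mod 25714); the representative in [0, 25714) is 17136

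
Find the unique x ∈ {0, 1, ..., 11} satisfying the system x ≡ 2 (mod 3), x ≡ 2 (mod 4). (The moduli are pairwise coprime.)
x ≡ 2 (mod 12); the representative in [0, 12) is 2

The moduli 3, 4 are pairwise coprime, so by the CRT there is a unique solution mod 3·4 = 12.
Solve by successive substitution. Start with x ≡ 2 (mod 3).
  Combine with x ≡ 2 (mod 4): write x = 2 + 3·t and require 2 + 3·t ≡ 2 (mod 4), i.e. 3·t ≡ 2 − 2 ≡ 0 (mod 4). Since 3^(−1) ≡ 3 (mod 4), t ≡ 3·0 ≡ 0 (mod 4). So x ≡ 2 + 3·0 = 2 (mod 12).
Unique solution in [0, 12): x = 2.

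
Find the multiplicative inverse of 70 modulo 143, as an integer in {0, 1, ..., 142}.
Apply the extended Euclidean algorithm to (143, 70), tracking rows (r, s, t) with s·143 + t·70 = r. Each division r_prev = q·r_cur + r_new produces the new row as (previous row) − q·(current row):
  row A: (143, 1, 0)   [1·143 + 0·70 = 143]
  row B: (70, 0, 1)   [0·143 + 1·70 = 70]
  143 = 2·70 + 3   → row C = row A − 2·row B = (3, 1, −2)   [check: 1·143 − 2·70 = 3]
  70 = 23·3 + 1   → row D = row B − 23·row C = (1, −23, 47)   [check: −23·143 + 47·70 = 1]
  3 = 3·1 + 0   → remainder 0, stop. gcd = 1 (last nonzero row D).
The gcd is 1, so 70 is invertible mod 143. The last nonzero row gives −23·143 + 47·70 = 1, so t = 47. So 70^(−1) ≡ 47 (mod 143). Verify: 70 · 47 = 3290 ≡ 1 (mod 143). ✓

Final answer: 70^(−1) ≡ 47 (mod 143)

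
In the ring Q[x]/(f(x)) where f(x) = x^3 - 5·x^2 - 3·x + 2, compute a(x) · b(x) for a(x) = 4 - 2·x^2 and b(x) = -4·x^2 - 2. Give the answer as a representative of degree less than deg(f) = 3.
a · b ≡ 212·x^2 + 104·x - 88 (mod f(x))

First multiply in Q[x] without reducing: a · b = 8·x^4 - 12·x^2 - 8. Now divide by f(x) = x^3 - 5·x^2 - 3·x + 2, eliminating the leading term at each step:
  leading term 8·x^4: subtract (8·x)·f(x) = 8·x^4 - 40·x^3 - 24·x^2 + 16·x, leaving 40·x^3 + 12·x^2 - 16·x - 8
  leading term 40·x^3: subtract (40)·f(x) = 40·x^3 - 200·x^2 - 120·x + 80, leaving 212·x^2 + 104·x - 88
The degree is now < 3, so this is the remainder. Hence a · b ≡ 212·x^2 + 104·x - 88 in Q[x]/(f).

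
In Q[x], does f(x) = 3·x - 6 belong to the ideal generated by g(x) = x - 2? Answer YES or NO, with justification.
YES

In Q[x] the ideal (g) consists of all multiples of g, so f ∈ (g) iff g | f, i.e. iff the remainder of f on division by g is 0. Divide f by g (g is monic, so eliminate the leading term of the running remainder at each step):
  leading term 3·x: subtract (3)·g(x) = 3·x - 6, leaving 0
The remainder is 0, so f(x) = g(x) · h(x) with h(x) = 3. Hence g | f, i.e. f ∈ (g).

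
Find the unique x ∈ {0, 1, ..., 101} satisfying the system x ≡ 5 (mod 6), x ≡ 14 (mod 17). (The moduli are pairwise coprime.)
x ≡ 65 (mod 102); the representative in [0, 102) is 65

The moduli 6, 17 are pairwise coprime, so by the CRT there is a unique solution mod 6·17 = 102.
Solve by successive substitution. Start with x ≡ 5 (mod 6).
  Combine with x ≡ 14 (mod 17): write x = 5 + 6·t and require 5 + 6·t ≡ 14 (mod 17), i.e. 6·t ≡ 14 − 5 ≡ 9 (mod 17). Since 6^(−1) ≡ 3 (mod 17), t ≡ 3·9 ≡ 10 (mod 17). So x ≡ 5 + 6·10 = 65 (mod 102).
Unique solution in [0, 102): x = 65.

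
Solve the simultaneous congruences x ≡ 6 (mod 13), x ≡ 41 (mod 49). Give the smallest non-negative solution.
x ≡ 188 (mod 637); the representative in [0, 637) is 188

The moduli 13, 49 are pairwise coprime, so by the CRT there is a unique solution mod 13·49 = 637.
Solve by successive substitution. Start with x ≡ 6 (mod 13).
  Combine with x ≡ 41 (mod 49): write x = 6 + 13·t and require 6 + 13·t ≡ 41 (mod 49), i.e. 13·t ≡ 41 − 6 ≡ 35 (mod 49). Since 13^(−1) ≡ 34 (mod 49), t ≡ 34·35 ≡ 14 (mod 49). So x ≡ 6 + 13·14 = 188 (mod 637).
Unique solution in [0, 637): x = 188.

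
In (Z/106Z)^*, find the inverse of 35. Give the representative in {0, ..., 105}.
Apply the extended Euclidean algorithm to (106, 35), tracking rows (r, s, t) with s·106 + t·35 = r. Each division r_prev = q·r_cur + r_new produces the new row as (previous row) − q·(current row):
  row A: (106, 1, 0)   [1·106 + 0·35 = 106]
  row B: (35, 0, 1)   [0·106 + 1·35 = 35]
  106 = 3·35 + 1   → row C = row A − 3·row B = (1, 1, −3)   [check: 1·106 − 3·35 = 1]
  35 = 35·1 + 0   → remainder 0, stop. gcd = 1 (last nonzero row C).
The gcd is 1, so 35 is invertible mod 106. The last nonzero row gives 1·106 − 3·35 = 1, so t = −3. So 35^(−1) ≡ −3 ≡ 103 (mod 106). Verify: 35 · 103 = 3605 ≡ 1 (mod 106). ✓

Final answer: 35^(−1) ≡ 103 (mod 106)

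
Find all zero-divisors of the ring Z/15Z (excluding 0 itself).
An element a ∈ Z/15Z (with a ≠ 0) is a zero-divisor iff gcd(a, 15) > 1 (because a is a unit precisely when gcd(a, n) = 1, and in Z/nZ every nonzero, non-unit element is a zero-divisor). Scan a = 1, ..., 14 and keep those with gcd(a, 15) > 1:
  gcd(3, 15) = 3, gcd(5, 15) = 5, gcd(6, 15) = 3, gcd(9, 15) = 3, gcd(10, 15) = 5, gcd(12, 15) = 3.
All other a ∈ {1, ..., 14} have gcd(a, 15) = 1 and are units. So the nonzero zero-divisors are exactly the 6 values of a appearing in this scan.

Final answer: nonzero zero-divisors of Z/15Z = {3, 5, 6, 9, 10, 12}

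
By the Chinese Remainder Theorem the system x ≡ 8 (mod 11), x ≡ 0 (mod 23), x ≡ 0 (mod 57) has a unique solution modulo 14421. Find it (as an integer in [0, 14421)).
x ≡ 5244 (mod 14421); the representative in [0, 14421) is 5244

The moduli 11, 23, 57 are pairwise coprime, so by the CRT there is a unique solution mod 11·23·57 = 14421.
Solve by successive substitution. Start with x ≡ 8 (mod 11).
  Combine with x ≡ 0 (mod 23): write x = 8 + 11·t and require 8 + 11·t ≡ 0 (mod 23), i.e. 11·t ≡ 0 − 8 ≡ 15 (mod 23). Since 11^(−1) ≡ 21 (mod 23), t ≡ 21·15 ≡ 16 (mod 23). So x ≡ 8 + 11·16 = 184 (mod 253).
  Combine with x ≡ 0 (mod 57): write x = 184 + 253·t and require 184 + 253·t ≡ 0 (mod 57), i.e. 253·t ≡ 0 − 184 ≡ 44 (mod 57). Since 253^(−1) ≡ 16 (mod 57) (253 ≡ 25 (mod 57)), t ≡ 16·44 ≡ 20 (mod 57). So x ≡ 184 + 253·20 = 5244 (mod 14421).
Unique solution in [0, 14421): x = 5244.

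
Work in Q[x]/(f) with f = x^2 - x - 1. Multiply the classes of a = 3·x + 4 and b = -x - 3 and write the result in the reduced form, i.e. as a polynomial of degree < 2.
First multiply in Q[x] without reducing: a · b = -3·x^2 - 13·x - 12. Now divide by f(x) = x^2 - x - 1, eliminating the leading term at each step:
  leading term -3·x^2: subtract (-3)·f(x) = -3·x^2 + 3·x + 3, leaving -16·x - 15
The degree is now < 2, so this is the remainder. Hence a · b ≡ -16·x - 15 in Q[x]/(f).

Final answer: a · b ≡ -16·x - 15 (mod f(x))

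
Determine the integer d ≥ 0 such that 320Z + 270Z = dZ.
In the PID Z, (a, b) is generated by gcd(a, b). Compute gcd(320, 270) with the extended Euclidean algorithm, tracking rows (r, s, t) with s·320 + t·270 = r:
  row A: (320, 1, 0)   [1·320 + 0·270 = 320]
  row B: (270, 0, 1)   [0·320 + 1·270 = 270]
  320 = 1·270 + 50   → row C = row A − 1·row B = (50, 1, −1)   [check: 1·320 − 1·270 = 50]
  270 = 5·50 + 20   → row D = row B − 5·row C = (20, −5, 6)   [check: −5·320 + 6·270 = 20]
  50 = 2·20 + 10   → row E = row C − 2·row D = (10, 11, −13)   [check: 11·320 − 13·270 = 10]
  20 = 2·10 + 0   → remainder 0, stop. gcd = 10 (last nonzero row E).
So gcd(320, 270) = 10, with Bézout identity 11·320 − 13·270 = 10. Containment (⊇): the Bézout identity exhibits 10 as an element of (320, 270), giving (10) ⊆ (320, 270). Containment (⊆): since 10 | 320 and 10 | 270 (320 = 10·32, 270 = 10·27), every Z-linear combination of 320 and 270 is divisible by 10, so (320, 270) ⊆ (10). Therefore (320, 270) = (10), d = 10.

Final answer: (320, 270) = (10); d = 10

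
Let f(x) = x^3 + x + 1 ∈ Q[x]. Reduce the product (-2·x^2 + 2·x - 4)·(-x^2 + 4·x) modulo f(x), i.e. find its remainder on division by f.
a · b ≡ 10·x^2 - 8·x + 10 (mod f(x))

First multiply in Q[x] without reducing: a · b = 2·x^4 - 10·x^3 + 12·x^2 - 16·x. Now divide by f(x) = x^3 + x + 1, eliminating the leading term at each step:
  leading term 2·x^4: subtract (2·x)·f(x) = 2·x^4 + 2·x^2 + 2·x, leaving -10·x^3 + 10·x^2 - 18·x
  leading term -10·x^3: subtract (-10)·f(x) = -10·x^3 - 10·x - 10, leaving 10·x^2 - 8·x + 10
The degree is now < 3, so this is the remainder. Hence a · b ≡ 10·x^2 - 8·x + 10 in Q[x]/(f).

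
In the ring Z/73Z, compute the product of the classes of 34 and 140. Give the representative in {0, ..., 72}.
15

Reduce the factors first: 140 ≡ 67 (mod 73), so 34 · 140 ≡ 34 · 67 (mod 73). 34 · 67 = 2278. Dividing by 73: 2278 = 31·73 + 15. So (34 · 140) mod 73 = 15.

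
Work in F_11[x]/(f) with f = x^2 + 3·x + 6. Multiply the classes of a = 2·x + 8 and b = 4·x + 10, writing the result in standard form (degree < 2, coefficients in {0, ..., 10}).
Multiply as integer polynomials: a · b = 8·x^2 + 52·x + 80. Reducing coefficients mod 11: a · b ≡ 8·x^2 + 8·x + 3. Now divide by f(x) = x^2 + 3·x + 6 in F_11[x], eliminating the leading term at each step:
  leading term 8·x^2: subtract (8)·f(x) = 8·x^2 + 2·x + 4, leaving 6·x + 10 (coefficients mod 11)
The degree is now < 2, so this is the remainder. Hence a · b ≡ 6·x + 10 in F_11[x]/(f).

Final answer: a · b ≡ 6·x + 10 (mod f(x))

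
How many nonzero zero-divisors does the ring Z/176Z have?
Z/176Z has 95 nonzero zero-divisors

In Z/176Z each nonzero element is either a unit (gcd with 176 is 1) or a zero-divisor (gcd > 1). The number of units is φ(176): factorise 176 = 2^4 · 11, so φ(176) = (2^4 − 2^3) · (11 − 1) = 8 · 10 = 80. The nonzero elements number 176 − 1 = 175. Hence the nonzero zero-divisors number 175 − 80 = 95.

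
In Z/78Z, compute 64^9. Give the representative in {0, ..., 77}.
64

Use repeated squaring. Binary(9) = 1001. Walk through the bits of the exponent 9 left-to-right: at each bit after the leading one, square the running value, then multiply by 64 if the bit is 1 (always reducing mod 78):
  bit 1 = 1 (leading): start with 64.
  bit 2 = 0: square 64^2 = 4096 ≡ 40 (mod 78).
  bit 3 = 0: square 40^2 = 1600 ≡ 40 (mod 78).
  bit 4 = 1: square 40^2 = 1600 ≡ 40; bit is 1, so multiply 40·64 = 2560 ≡ 64 (mod 78).
Final value: 64^9 ≡ 64 (mod 78).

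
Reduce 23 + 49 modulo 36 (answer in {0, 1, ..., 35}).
Reduce the summands first: 49 ≡ 13 (mod 36), so 23 + 49 ≡ 23 + 13 (mod 36). 23 + 13 = 36; 36 = 1·36 + 0, so (23 + 49) mod 36 = 0.

Final answer: 0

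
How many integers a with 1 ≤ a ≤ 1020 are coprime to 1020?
256

The number of a ∈ {1, ..., 1020} with gcd(a, 1020) = 1 is by definition Euler's totient φ(1020). φ is multiplicative, with φ(p^e) = p^e − p^(e−1). Factorise 1020 = 2^2 · 3 · 5 · 17. Then
  φ(1020) = (2^2 − 2^1) · (3 − 1) · (5 − 1) · (17 − 1) = 2 · 2 · 4 · 16 = 256.
So there are 256 such integers.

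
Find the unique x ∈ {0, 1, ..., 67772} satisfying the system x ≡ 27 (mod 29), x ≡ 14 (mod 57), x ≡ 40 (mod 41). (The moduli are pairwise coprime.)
The moduli 29, 57, 41 are pairwise coprime, so by the CRT there is a unique solution mod 29·57·41 = 67773.
Solve by successive substitution. Start with x ≡ 27 (mod 29).
  Combine with x ≡ 14 (mod 57): write x = 27 + 29·t and require 27 + 29·t ≡ 14 (mod 57), i.e. 29·t ≡ 14 − 27 ≡ 44 (mod 57). Since 29^(−1) ≡ 2 (mod 57), t ≡ 2·44 ≡ 31 (mod 57). So x ≡ 27 + 29·31 = 926 (mod 1653).
  Combine with x ≡ 40 (mod 41): write x = 926 + 1653·t and require 926 + 1653·t ≡ 40 (mod 41), i.e. 1653·t ≡ 40 − 926 ≡ 16 (mod 41). Since 1653^(−1) ≡ 19 (mod 41) (1653 ≡ 13 (mod 41)), t ≡ 19·16 ≡ 17 (mod 41). So x ≡ 926 + 1653·17 = 29027 (mod 67773).
Unique solution in [0, 67773): x = 29027.

Final answer: x ≡ 29027 (mod 67773); the representative in [0, 67773) is 29027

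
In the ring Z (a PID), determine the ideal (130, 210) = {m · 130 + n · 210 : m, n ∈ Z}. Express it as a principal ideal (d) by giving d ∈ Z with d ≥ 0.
In the PID Z, (a, b) is generated by gcd(a, b). Compute gcd(210, 130) with the extended Euclidean algorithm, tracking rows (r, s, t) with s·210 + t·130 = r:
  row A: (210, 1, 0)   [1·210 + 0·130 = 210]
  row B: (130, 0, 1)   [0·210 + 1·130 = 130]
  210 = 1·130 + 80   → row C = row A − 1·row B = (80, 1, −1)   [check: 1·210 − 1·130 = 80]
  130 = 1·80 + 50   → row D = row B − 1·row C = (50, −1, 2)   [check: −1·210 + 2·130 = 50]
  80 = 1·50 + 30   → row E = row C − 1·row D = (30, 2, −3)   [check: 2·210 − 3·130 = 30]
  50 = 1·30 + 20   → row F = row D − 1·row E = (20, −3, 5)   [check: −3·210 + 5·130 = 20]
  30 = 1·20 + 10   → row G = row E − 1·row F = (10, 5, −8)   [check: 5·210 − 8·130 = 10]
  20 = 2·10 + 0   → remainder 0, stop. gcd = 10 (last nonzero row G).
So gcd(130, 210) = 10, with Bézout identity 5·210 − 8·130 = 10. Containment (⊇): the Bézout identity exhibits 10 as an element of (130, 210), giving (10) ⊆ (130, 210). Containment (⊆): since 10 | 130 and 10 | 210 (130 = 10·13, 210 = 10·21), every Z-linear combination of 130 and 210 is divisible by 10, so (130, 210) ⊆ (10). Therefore (130, 210) = (10), d = 10.

Final answer: (130, 210) = (10); d = 10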